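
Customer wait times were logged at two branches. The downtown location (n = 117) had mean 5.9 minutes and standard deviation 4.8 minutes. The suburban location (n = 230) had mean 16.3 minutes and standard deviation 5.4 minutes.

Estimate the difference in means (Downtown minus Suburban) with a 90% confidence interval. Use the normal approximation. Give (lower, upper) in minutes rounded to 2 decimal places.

(-11.34, -9.46)

Standard errors of each mean: 4.8/√117 = 0.4438 and 5.4/√230 = 0.3561.
SE(x̄₁ − x̄₂) = √(0.4438² + 0.3561²) = 0.5690 for independent samples with unequal variances.
With z* = 1.645, the margin is 1.645 × 0.5690 = 0.9360.
x̄₁ − x̄₂ = 5.9 − 16.3 = -10.4000; the interval is -10.4000 ± 0.9360 = (-11.34, -9.46).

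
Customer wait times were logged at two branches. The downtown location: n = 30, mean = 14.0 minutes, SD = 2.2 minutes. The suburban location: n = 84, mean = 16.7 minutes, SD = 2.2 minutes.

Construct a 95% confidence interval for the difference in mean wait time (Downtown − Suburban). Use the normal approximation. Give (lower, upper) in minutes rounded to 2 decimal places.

SE₁ = s₁/√n₁ = 2.2/√30 = 0.4017; SE₂ = 2.2/√84 = 0.2400.
Independent samples, unequal variances: SE_diff = √(SE₁² + SE₂²) = √(0.16136289 + 0.0576) = 0.4679.
z* = 1.960, so margin of error = 1.960 × 0.4679 = 0.9171.
Difference in means = 14.0 − 16.7 = -2.7000.
-2.7000 ± 0.9171 → (-3.62, -1.78).

(-3.62, -1.78)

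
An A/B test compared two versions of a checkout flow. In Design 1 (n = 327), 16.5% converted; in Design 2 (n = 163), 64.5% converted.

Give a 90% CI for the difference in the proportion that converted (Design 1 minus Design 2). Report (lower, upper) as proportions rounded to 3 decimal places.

Each SE is √(p̂(1−p̂)/n): √(0.1650·0.8350/327) = 0.02053 and √(0.6450·0.3550/163) = 0.03748.
SE(p̂₁ − p̂₂) = √(SE₁² + SE₂²) = √(0.0004214809 + 0.0014047504) = 0.04273, since the two samples are independent.
At 90% confidence z* = 1.645; margin = 1.645 × 0.04273 = 0.07029.
The difference is 0.1650 − 0.6450 = -0.4800, so the interval is -0.4800 ± 0.07029 = (-0.550, -0.410).

(-0.550, -0.410)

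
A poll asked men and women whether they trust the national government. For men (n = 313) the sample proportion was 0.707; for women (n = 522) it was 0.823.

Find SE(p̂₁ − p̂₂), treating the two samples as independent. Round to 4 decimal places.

SE₁ = √(p̂₁(1−p̂₁)/n₁) = √(0.7070·0.2930/313) = 0.02573; SE₂ = √(0.8230·0.1770/522) = 0.01671.
Independent samples: SE of the difference = √(SE₁² + SE₂²) = √(0.0006620329 + 0.0002792241) = 0.03068.

0.0307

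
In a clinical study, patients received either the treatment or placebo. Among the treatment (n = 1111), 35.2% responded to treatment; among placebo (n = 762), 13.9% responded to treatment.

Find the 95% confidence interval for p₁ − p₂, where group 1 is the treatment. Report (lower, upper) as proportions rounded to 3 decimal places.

(0.176, 0.250)

Each SE is √(p̂(1−p̂)/n): √(0.3520·0.6480/1111) = 0.01433 and √(0.1390·0.8610/762) = 0.01253.
SE(p̂₁ − p̂₂) = √(SE₁² + SE₂²) = √(0.0002053489 + 0.0001570009) = 0.01904, since the two samples are independent.
At 95% confidence z* = 1.960; margin = 1.960 × 0.01904 = 0.03732.
The difference is 0.3520 − 0.1390 = 0.2130, so the interval is 0.2130 ± 0.03732 = (0.176, 0.250).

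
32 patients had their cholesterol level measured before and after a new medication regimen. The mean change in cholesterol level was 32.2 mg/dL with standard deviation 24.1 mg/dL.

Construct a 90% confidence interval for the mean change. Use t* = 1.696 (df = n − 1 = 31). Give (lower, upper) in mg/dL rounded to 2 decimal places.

Paired design: SE = s_d/√n = 24.1/√32 = 4.2603.
t* = 1.696; margin of error = 1.696 × 4.2603 = 7.2255.
32.2 ± 7.2255 → (24.97, 39.43).

(24.97, 39.43)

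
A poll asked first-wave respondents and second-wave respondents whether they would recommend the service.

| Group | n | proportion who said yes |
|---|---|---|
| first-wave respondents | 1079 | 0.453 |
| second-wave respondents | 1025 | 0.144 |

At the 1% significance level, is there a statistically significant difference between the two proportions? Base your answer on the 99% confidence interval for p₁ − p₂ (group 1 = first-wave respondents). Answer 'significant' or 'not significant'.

Each SE is √(p̂(1−p̂)/n): √(0.4530·0.5470/1079) = 0.01515 and √(0.1440·0.8560/1025) = 0.01097.
SE(p̂₁ − p̂₂) = √(SE₁² + SE₂²) = √(0.0002295225 + 0.0001203409) = 0.01870, since the two samples are independent.
At 99% confidence z* = 2.576; margin = 2.576 × 0.01870 = 0.04817.
The difference is 0.4530 − 0.1440 = 0.3090, so the interval is 0.3090 ± 0.04817 = (0.26083, 0.35717).
The interval (0.26083, 0.35717) does not contain 0, so the difference is significant.

significant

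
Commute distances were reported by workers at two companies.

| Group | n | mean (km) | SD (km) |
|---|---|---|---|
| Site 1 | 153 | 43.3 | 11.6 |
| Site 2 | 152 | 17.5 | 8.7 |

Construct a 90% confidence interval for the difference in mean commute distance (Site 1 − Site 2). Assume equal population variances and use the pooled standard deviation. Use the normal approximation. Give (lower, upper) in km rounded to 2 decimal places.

(23.87, 27.73)

Pooled variance s_p² = [152·11.6² + 151·8.7²] / (153+152−2) = 105.2221, so s_p = 10.2578.
SE_diff = s_p·√(1/n₁ + 1/n₂) = 10.2578·√(1/153 + 1/152) = 1.1747.
z* = 1.645; margin = 1.645 × 1.1747 = 1.9324.
Difference = 43.3 − 17.5 = 25.8000.
25.8000 ± 1.9324 → (23.87, 27.73).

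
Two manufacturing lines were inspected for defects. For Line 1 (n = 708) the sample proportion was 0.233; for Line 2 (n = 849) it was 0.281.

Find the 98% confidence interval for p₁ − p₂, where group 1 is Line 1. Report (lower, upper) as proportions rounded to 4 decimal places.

(-0.0995, 0.0035)

Each SE is √(p̂(1−p̂)/n): √(0.2330·0.7670/708) = 0.01589 and √(0.2810·0.7190/849) = 0.01543.
SE(p̂₁ − p̂₂) = √(SE₁² + SE₂²) = √(0.0002524921 + 0.0002380849) = 0.02215, since the two samples are independent.
At 98% confidence z* = 2.326; margin = 2.326 × 0.02215 = 0.05152.
The difference is 0.2330 − 0.2810 = -0.0480, so the interval is -0.0480 ± 0.05152 = (-0.0995, 0.0035).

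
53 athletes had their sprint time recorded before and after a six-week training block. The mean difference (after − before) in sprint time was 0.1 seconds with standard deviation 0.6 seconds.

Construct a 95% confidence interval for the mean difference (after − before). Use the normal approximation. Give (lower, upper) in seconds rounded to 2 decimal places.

(-0.06, 0.26)

Paired design: SE = s_d/√n = 0.6/√53 = 0.0824.
z* = 1.960; margin of error = 1.960 × 0.0824 = 0.1615.
0.1 ± 0.1615 → (-0.06, 0.26).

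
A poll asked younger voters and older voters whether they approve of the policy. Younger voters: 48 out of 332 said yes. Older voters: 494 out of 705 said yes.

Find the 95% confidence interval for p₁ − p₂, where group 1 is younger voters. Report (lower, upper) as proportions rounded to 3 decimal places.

First, p̂₁ = 48/332 = 0.1446; p̂₂ = 494/705 = 0.7007.
The two standard errors are √(0.1446×0.8554/332) = 0.01930 and √(0.7007×0.2993/705) = 0.01725.
Because the samples are independent, SE_diff = √(0.01930² + 0.01725²) = 0.02589.
Using z* = 1.960 for 95%, ME = 1.960 × 0.02589 = 0.05074.
p̂₁ − p̂₂ = -0.5561; interval -0.5561 ± 0.05074 gives (-0.607, -0.505).

(-0.607, -0.505)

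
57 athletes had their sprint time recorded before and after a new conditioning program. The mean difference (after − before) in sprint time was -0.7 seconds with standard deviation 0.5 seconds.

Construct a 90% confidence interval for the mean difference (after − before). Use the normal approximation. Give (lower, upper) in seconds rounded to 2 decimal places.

(-0.81, -0.59)

This is a matched-pairs design, so SE = s_d/√n = 0.5/√57 = 0.0662.
Margin = 1.645 × 0.0662 = 0.1089; the interval is -0.7 ± 0.1089 = (-0.81, -0.59).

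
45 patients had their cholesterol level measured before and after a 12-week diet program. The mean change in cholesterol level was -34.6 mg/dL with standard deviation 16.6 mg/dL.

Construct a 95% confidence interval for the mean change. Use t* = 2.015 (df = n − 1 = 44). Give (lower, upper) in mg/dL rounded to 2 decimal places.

(-39.59, -29.61)

Paired design: SE = s_d/√n = 16.6/√45 = 2.4746.
t* = 2.015; margin of error = 2.015 × 2.4746 = 4.9863.
-34.6 ± 4.9863 → (-39.59, -29.61).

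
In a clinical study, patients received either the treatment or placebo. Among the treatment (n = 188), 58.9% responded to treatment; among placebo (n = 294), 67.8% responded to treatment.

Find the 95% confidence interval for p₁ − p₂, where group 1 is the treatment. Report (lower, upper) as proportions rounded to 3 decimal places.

(-0.177, -0.001)

Each SE is √(p̂(1−p̂)/n): √(0.5890·0.4110/188) = 0.03588 and √(0.6780·0.3220/294) = 0.02725.
SE(p̂₁ − p̂₂) = √(SE₁² + SE₂²) = √(0.0012873744 + 0.0007425625) = 0.04505, since the two samples are independent.
At 95% confidence z* = 1.960; margin = 1.960 × 0.04505 = 0.08830.
The difference is 0.5890 − 0.6780 = -0.0890, so the interval is -0.0890 ± 0.08830 = (-0.177, -0.001).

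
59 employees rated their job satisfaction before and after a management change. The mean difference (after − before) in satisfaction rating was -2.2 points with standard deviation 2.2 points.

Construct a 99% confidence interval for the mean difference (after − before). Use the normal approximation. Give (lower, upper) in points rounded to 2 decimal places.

This is a matched-pairs design, so SE = s_d/√n = 2.2/√59 = 0.2864.
Margin = 2.576 × 0.2864 = 0.7378; the interval is -2.2 ± 0.7378 = (-2.94, -1.46).

(-2.94, -1.46)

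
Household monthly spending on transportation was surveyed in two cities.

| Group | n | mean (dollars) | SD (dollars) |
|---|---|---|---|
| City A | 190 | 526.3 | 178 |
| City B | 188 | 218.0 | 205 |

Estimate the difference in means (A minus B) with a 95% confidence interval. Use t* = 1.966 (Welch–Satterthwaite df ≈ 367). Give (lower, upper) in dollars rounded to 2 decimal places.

(269.46, 347.14)

SE₁ = s₁/√n₁ = 178/√190 = 12.9135; SE₂ = 205/√188 = 14.9512.
Independent samples, unequal variances: SE_diff = √(SE₁² + SE₂²) = √(166.75848225 + 223.53838144) = 19.7559.
t* = 1.966, so margin of error = 1.966 × 19.7559 = 38.8401.
Difference in means = 526.3 − 218.0 = 308.3000.
308.3000 ± 38.8401 → (269.46, 347.14).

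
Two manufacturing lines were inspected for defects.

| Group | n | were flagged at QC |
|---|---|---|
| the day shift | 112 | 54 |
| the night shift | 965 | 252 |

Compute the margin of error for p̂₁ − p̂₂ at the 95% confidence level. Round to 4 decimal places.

p̂₁ = 54/112 = 0.4821 and p̂₂ = 252/965 = 0.2611.
SE₁ = √(p̂₁(1−p̂₁)/n₁) = √(0.4821·0.5179/112) = 0.04722; SE₂ = √(0.2611·0.7389/965) = 0.01414.
Independent samples: SE of the difference = √(SE₁² + SE₂²) = √(0.0022297284 + 0.0001999396) = 0.04929.
z* for 95% confidence is 1.960, so the margin of error is 1.960 × 0.04929 = 0.09661.

0.0966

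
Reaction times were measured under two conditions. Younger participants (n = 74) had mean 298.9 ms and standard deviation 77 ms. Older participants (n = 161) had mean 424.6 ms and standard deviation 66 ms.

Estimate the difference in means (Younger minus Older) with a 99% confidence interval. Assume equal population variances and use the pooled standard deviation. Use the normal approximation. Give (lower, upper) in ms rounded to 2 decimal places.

(-150.89, -100.51)

Pooled variance s_p² = [73·77² + 160·66²] / (74+161−2) = 4848.8283, so s_p = 69.6335.
SE_diff = s_p·√(1/n₁ + 1/n₂) = 69.6335·√(1/74 + 1/161) = 9.7797.
z* = 2.576; margin = 2.576 × 9.7797 = 25.1925.
Difference = 298.9 − 424.6 = -125.7000.
-125.7000 ± 25.1925 → (-150.89, -100.51).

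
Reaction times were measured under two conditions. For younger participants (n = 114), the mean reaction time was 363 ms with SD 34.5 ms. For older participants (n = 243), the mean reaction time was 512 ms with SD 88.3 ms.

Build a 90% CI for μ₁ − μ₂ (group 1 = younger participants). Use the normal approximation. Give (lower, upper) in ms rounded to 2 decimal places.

(-159.73, -138.27)

Standard errors of each mean: 34.5/√114 = 3.2312 and 88.3/√243 = 5.6644.
SE(x̄₁ − x̄₂) = √(3.2312² + 5.6644²) = 6.5212 for independent samples with unequal variances.
With z* = 1.645, the margin is 1.645 × 6.5212 = 10.7274.
x̄₁ − x̄₂ = 363 − 512 = -149.0000; the interval is -149.0000 ± 10.7274 = (-159.73, -138.27).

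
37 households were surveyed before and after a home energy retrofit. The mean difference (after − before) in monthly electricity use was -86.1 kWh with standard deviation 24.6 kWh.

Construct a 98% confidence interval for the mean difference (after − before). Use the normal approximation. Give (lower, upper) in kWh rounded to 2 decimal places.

This is a matched-pairs design, so SE = s_d/√n = 24.6/√37 = 4.0442.
Margin = 2.326 × 4.0442 = 9.4068; the interval is -86.1 ± 9.4068 = (-95.51, -76.69).

(-95.51, -76.69)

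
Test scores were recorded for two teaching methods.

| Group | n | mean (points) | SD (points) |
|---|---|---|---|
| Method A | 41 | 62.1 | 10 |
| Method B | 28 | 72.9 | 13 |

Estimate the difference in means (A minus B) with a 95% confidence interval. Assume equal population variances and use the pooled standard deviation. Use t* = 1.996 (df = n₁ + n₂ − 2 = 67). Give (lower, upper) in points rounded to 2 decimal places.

Pooled variance s_p² = [40·10² + 27·13²] / (41+28−2) = 127.8060, so s_p = 11.3051.
SE_diff = s_p·√(1/n₁ + 1/n₂) = 11.3051·√(1/41 + 1/28) = 2.7716.
t* = 1.996; margin = 1.996 × 2.7716 = 5.5321.
Difference = 62.1 − 72.9 = -10.8000.
-10.8000 ± 5.5321 → (-16.33, -5.27).

(-16.33, -5.27)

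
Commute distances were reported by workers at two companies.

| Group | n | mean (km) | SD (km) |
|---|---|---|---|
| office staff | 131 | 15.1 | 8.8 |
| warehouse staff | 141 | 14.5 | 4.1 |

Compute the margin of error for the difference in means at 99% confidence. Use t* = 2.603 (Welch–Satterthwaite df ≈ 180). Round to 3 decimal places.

2.194

Standard errors of each mean: 8.8/√131 = 0.7689 and 4.1/√141 = 0.3453.
SE(x̄₁ − x̄₂) = √(0.7689² + 0.3453²) = 0.8429 for independent samples with unequal variances.
With t* = 2.603, the margin is 2.603 × 0.8429 = 2.1941.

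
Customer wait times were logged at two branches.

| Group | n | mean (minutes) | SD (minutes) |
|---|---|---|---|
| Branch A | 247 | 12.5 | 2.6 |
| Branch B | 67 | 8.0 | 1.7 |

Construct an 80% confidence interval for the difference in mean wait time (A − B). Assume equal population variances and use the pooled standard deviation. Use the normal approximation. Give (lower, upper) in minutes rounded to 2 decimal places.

(4.07, 4.93)

s_p = √[((n₁−1)s₁² + (n₂−1)s₂²)/(n₁+n₂−2)] = √[(246·2.6² + 66·1.7²)/312] = 2.4375.
SE = 2.4375·√(1/247 + 1/67) = 0.3358.
With z* = 1.282, margin = 1.282 × 0.3358 = 0.4305.
x̄₁ − x̄₂ = 12.5 − 8.0 = 4.5000; interval 4.5000 ± 0.4305 = (4.07, 4.93).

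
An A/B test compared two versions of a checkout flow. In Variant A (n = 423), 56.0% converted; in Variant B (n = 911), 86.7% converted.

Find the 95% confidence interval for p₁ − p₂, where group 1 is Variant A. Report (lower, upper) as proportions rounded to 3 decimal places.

(-0.359, -0.255)

The two standard errors are √(0.5600×0.4400/423) = 0.02414 and √(0.8670×0.1330/911) = 0.01125.
Because the samples are independent, SE_diff = √(0.02414² + 0.01125²) = 0.02663.
Using z* = 1.960 for 95%, ME = 1.960 × 0.02663 = 0.05219.
p̂₁ − p̂₂ = -0.3070; interval -0.3070 ± 0.05219 gives (-0.359, -0.255).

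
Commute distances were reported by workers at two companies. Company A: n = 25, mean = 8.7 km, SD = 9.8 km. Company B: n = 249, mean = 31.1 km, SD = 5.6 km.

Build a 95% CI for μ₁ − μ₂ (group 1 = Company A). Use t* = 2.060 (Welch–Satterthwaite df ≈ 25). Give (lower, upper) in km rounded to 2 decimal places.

SE₁ = s₁/√n₁ = 9.8/√25 = 1.9600; SE₂ = 5.6/√249 = 0.3549.
Independent samples, unequal variances: SE_diff = √(SE₁² + SE₂²) = √(3.8416 + 0.12595401) = 1.9919.
t* = 2.060, so margin of error = 2.060 × 1.9919 = 4.1033.
Difference in means = 8.7 − 31.1 = -22.4000.
-22.4000 ± 4.1033 → (-26.50, -18.30).

(-26.50, -18.30)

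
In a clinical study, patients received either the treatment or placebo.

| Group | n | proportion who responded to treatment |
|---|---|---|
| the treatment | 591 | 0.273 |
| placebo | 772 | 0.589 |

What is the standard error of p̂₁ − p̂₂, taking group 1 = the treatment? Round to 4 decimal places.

0.0255

The two standard errors are √(0.2730×0.7270/591) = 0.01833 and √(0.5890×0.4110/772) = 0.01771.
Because the samples are independent, SE_diff = √(0.01833² + 0.01771²) = 0.02549.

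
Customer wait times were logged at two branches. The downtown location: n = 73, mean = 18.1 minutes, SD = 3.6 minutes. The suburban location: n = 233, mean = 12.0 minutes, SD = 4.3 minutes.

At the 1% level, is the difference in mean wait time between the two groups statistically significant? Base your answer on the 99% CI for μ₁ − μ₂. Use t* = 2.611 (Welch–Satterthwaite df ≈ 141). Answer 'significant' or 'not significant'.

significant

SE₁ = s₁/√n₁ = 3.6/√73 = 0.4213; SE₂ = 4.3/√233 = 0.2817.
Independent samples, unequal variances: SE_diff = √(SE₁² + SE₂²) = √(0.17749369 + 0.07935489) = 0.5068.
t* = 2.611, so margin of error = 2.611 × 0.5068 = 1.3233.
Difference in means = 18.1 − 12.0 = 6.1000.
6.1000 ± 1.3233 → (4.7767, 7.4233).
The interval (4.7767, 7.4233) does not contain 0, so the difference is significant.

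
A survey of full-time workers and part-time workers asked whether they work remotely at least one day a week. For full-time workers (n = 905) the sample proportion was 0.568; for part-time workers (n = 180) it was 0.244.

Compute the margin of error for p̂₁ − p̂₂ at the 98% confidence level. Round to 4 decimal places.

0.0837

The two standard errors are √(0.5680×0.4320/905) = 0.01647 and √(0.2440×0.7560/180) = 0.03201.
Because the samples are independent, SE_diff = √(0.01647² + 0.03201²) = 0.03600.
Using z* = 2.326 for 98%, ME = 2.326 × 0.03600 = 0.08374.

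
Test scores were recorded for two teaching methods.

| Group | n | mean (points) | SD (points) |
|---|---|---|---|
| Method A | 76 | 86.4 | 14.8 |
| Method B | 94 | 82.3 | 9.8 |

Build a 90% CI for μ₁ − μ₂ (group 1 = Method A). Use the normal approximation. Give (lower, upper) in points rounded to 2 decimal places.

Standard errors of each mean: 14.8/√76 = 1.6977 and 9.8/√94 = 1.0108.
SE(x̄₁ − x̄₂) = √(1.6977² + 1.0108²) = 1.9758 for independent samples with unequal variances.
With z* = 1.645, the margin is 1.645 × 1.9758 = 3.2502.
x̄₁ − x̄₂ = 86.4 − 82.3 = 4.1000; the interval is 4.1000 ± 3.2502 = (0.85, 7.35).

(0.85, 7.35)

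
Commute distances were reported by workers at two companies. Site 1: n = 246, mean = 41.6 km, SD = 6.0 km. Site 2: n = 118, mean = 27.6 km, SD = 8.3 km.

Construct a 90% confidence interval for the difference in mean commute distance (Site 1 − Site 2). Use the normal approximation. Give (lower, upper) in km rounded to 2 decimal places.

(12.59, 15.41)

Standard errors of each mean: 6.0/√246 = 0.3825 and 8.3/√118 = 0.7641.
SE(x̄₁ − x̄₂) = √(0.3825² + 0.7641²) = 0.8545 for independent samples with unequal variances.
With z* = 1.645, the margin is 1.645 × 0.8545 = 1.4057.
x̄₁ − x̄₂ = 41.6 − 27.6 = 14.0000; the interval is 14.0000 ± 1.4057 = (12.59, 15.41).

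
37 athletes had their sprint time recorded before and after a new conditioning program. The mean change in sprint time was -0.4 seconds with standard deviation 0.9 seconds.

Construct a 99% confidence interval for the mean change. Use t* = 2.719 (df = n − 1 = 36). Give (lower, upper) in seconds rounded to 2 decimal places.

Paired design: SE = s_d/√n = 0.9/√37 = 0.1480.
t* = 2.719; margin of error = 2.719 × 0.1480 = 0.4024.
-0.4 ± 0.4024 → (-0.80, 0.00).

(-0.80, 0.00)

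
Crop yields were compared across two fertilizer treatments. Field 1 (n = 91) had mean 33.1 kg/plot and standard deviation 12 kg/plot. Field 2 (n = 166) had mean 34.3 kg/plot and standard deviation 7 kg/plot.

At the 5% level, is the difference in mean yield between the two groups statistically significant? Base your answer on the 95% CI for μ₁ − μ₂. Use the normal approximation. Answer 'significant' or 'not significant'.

SE₁ = s₁/√n₁ = 12/√91 = 1.2579; SE₂ = 7/√166 = 0.5433.
Independent samples, unequal variances: SE_diff = √(SE₁² + SE₂²) = √(1.58231241 + 0.29517489) = 1.3702.
z* = 1.960, so margin of error = 1.960 × 1.3702 = 2.6856.
Difference in means = 33.1 − 34.3 = -1.2000.
-1.2000 ± 2.6856 → (-3.8856, 1.4856).
The interval (-3.8856, 1.4856) contains 0, so the difference is not significant.

not significant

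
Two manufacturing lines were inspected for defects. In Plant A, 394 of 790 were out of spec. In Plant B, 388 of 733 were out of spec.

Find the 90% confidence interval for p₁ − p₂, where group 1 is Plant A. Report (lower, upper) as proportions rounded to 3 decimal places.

(-0.073, 0.012)

Sample proportions: 394/790 = 0.4987, 388/733 = 0.5293.
Each SE is √(p̂(1−p̂)/n): √(0.4987·0.5013/790) = 0.01779 and √(0.5293·0.4707/733) = 0.01844.
SE(p̂₁ − p̂₂) = √(SE₁² + SE₂²) = √(0.0003164841 + 0.0003400336) = 0.02562, since the two samples are independent.
At 90% confidence z* = 1.645; margin = 1.645 × 0.02562 = 0.04214.
The difference is 0.4987 − 0.5293 = -0.0306, so the interval is -0.0306 ± 0.04214 = (-0.073, 0.012).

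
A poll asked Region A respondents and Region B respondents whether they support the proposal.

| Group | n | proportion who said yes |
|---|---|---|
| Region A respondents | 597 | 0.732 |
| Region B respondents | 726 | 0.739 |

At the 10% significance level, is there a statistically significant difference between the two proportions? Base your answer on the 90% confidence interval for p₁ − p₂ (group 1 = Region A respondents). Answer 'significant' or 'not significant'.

The two standard errors are √(0.7320×0.2680/597) = 0.01813 and √(0.7390×0.2610/726) = 0.01630.
Because the samples are independent, SE_diff = √(0.01813² + 0.01630²) = 0.02438.
Using z* = 1.645 for 90%, ME = 1.645 × 0.02438 = 0.04011.
p̂₁ − p̂₂ = -0.0070; interval -0.0070 ± 0.04011 gives (-0.04711, 0.03311).
The interval (-0.04711, 0.03311) contains 0, so the difference is not significant.

not significant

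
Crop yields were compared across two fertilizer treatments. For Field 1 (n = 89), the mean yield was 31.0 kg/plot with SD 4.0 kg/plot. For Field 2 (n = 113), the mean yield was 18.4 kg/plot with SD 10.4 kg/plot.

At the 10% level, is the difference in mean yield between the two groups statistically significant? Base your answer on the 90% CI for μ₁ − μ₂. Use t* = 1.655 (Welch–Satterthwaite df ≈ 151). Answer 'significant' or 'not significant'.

SE₁ = s₁/√n₁ = 4.0/√89 = 0.4240; SE₂ = 10.4/√113 = 0.9783.
Independent samples, unequal variances: SE_diff = √(SE₁² + SE₂²) = √(0.179776 + 0.95707089) = 1.0662.
t* = 1.655, so margin of error = 1.655 × 1.0662 = 1.7646.
Difference in means = 31.0 − 18.4 = 12.6000.
12.6000 ± 1.7646 → (10.8354, 14.3646).
The interval (10.8354, 14.3646) does not contain 0, so the difference is significant.

significant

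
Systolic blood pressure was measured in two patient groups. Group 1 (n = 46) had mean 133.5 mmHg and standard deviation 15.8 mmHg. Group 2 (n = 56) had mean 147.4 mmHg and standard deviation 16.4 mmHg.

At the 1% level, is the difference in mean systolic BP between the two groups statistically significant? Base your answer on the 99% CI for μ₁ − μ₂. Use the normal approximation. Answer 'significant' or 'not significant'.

significant

SE₁ = s₁/√n₁ = 15.8/√46 = 2.3296; SE₂ = 16.4/√56 = 2.1915.
Independent samples, unequal variances: SE_diff = √(SE₁² + SE₂²) = √(5.42703616 + 4.80267225) = 3.1984.
z* = 2.576, so margin of error = 2.576 × 3.1984 = 8.2391.
Difference in means = 133.5 − 147.4 = -13.9000.
-13.9000 ± 8.2391 → (-22.1391, -5.6609).
The interval (-22.1391, -5.6609) does not contain 0, so the difference is significant.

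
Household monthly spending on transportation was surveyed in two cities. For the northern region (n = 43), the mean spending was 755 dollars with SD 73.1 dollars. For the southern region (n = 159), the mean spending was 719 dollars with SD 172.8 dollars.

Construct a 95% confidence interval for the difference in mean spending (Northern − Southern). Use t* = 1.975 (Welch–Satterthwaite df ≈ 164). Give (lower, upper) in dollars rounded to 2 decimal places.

Per-group SEs: s₁/√n₁ = 73.1/√43 = 11.1476, s₂/√n₂ = 172.8/√159 = 13.7039.
Unpooled SE of the difference: √(124.26898576 + 187.79687521) = 17.6654.
Margin of error = t* · SE = 1.975 × 17.6654 = 34.8892.
x̄₁ − x̄₂ = 755 − 719 = 36.0000.
CI: 36.0000 ± 34.8892 = (1.11, 70.89).

(1.11, 70.89)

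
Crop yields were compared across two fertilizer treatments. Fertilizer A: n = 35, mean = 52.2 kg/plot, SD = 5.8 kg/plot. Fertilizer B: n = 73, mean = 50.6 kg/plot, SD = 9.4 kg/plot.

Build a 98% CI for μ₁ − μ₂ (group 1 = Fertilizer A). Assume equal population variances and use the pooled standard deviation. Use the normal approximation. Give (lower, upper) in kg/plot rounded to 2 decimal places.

s_p = √[((n₁−1)s₁² + (n₂−1)s₂²)/(n₁+n₂−2)] = √[(34·5.8² + 72·9.4²)/106] = 8.4148.
SE = 8.4148·√(1/35 + 1/73) = 1.7301.
With z* = 2.326, margin = 2.326 × 1.7301 = 4.0242.
x̄₁ − x̄₂ = 52.2 − 50.6 = 1.6000; interval 1.6000 ± 4.0242 = (-2.42, 5.62).

(-2.42, 5.62)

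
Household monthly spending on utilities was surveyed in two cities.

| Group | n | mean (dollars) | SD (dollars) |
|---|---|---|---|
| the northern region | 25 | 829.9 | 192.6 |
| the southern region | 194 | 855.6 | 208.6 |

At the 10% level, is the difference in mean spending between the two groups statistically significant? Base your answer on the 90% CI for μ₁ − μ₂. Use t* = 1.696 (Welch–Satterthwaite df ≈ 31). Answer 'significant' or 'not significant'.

not significant

SE₁ = s₁/√n₁ = 192.6/√25 = 38.5200; SE₂ = 208.6/√194 = 14.9766.
Independent samples, unequal variances: SE_diff = √(SE₁² + SE₂²) = √(1483.7904 + 224.29854756) = 41.3290.
t* = 1.696, so margin of error = 1.696 × 41.3290 = 70.0940.
Difference in means = 829.9 − 855.6 = -25.7000.
-25.7000 ± 70.0940 → (-95.7940, 44.3940).
The interval (-95.7940, 44.3940) contains 0, so the difference is not significant.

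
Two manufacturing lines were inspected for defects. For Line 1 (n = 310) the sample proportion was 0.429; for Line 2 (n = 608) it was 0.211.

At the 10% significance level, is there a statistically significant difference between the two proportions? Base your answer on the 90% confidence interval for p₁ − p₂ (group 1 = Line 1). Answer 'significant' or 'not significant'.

significant

The two standard errors are √(0.4290×0.5710/310) = 0.02811 and √(0.2110×0.7890/608) = 0.01655.
Because the samples are independent, SE_diff = √(0.02811² + 0.01655²) = 0.03262.
Using z* = 1.645 for 90%, ME = 1.645 × 0.03262 = 0.05366.
p̂₁ − p̂₂ = 0.2180; interval 0.2180 ± 0.05366 gives (0.16434, 0.27166).
The interval (0.16434, 0.27166) does not contain 0, so the difference is significant.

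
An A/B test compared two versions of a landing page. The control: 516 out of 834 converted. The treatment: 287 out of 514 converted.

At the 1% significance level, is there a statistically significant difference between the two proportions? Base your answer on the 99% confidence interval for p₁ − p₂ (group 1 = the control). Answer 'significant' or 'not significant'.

Sample proportions: 516/834 = 0.6187, 287/514 = 0.5584.
Each SE is √(p̂(1−p̂)/n): √(0.6187·0.3813/834) = 0.01682 and √(0.5584·0.4416/514) = 0.02190.
SE(p̂₁ − p̂₂) = √(SE₁² + SE₂²) = √(0.0002829124 + 0.00047961) = 0.02761, since the two samples are independent.
At 99% confidence z* = 2.576; margin = 2.576 × 0.02761 = 0.07112.
The difference is 0.6187 − 0.5584 = 0.0603, so the interval is 0.0603 ± 0.07112 = (-0.01082, 0.13142).
The interval (-0.01082, 0.13142) contains 0, so the difference is not significant.

not significant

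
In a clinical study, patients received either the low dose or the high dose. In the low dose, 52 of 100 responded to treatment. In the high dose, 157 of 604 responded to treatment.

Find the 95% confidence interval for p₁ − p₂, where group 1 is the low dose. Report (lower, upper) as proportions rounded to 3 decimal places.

p̂₁ = 52/100 = 0.5200 and p̂₂ = 157/604 = 0.2599.
SE₁ = √(p̂₁(1−p̂₁)/n₁) = √(0.5200·0.4800/100) = 0.04996; SE₂ = √(0.2599·0.7401/604) = 0.01785.
Independent samples: SE of the difference = √(SE₁² + SE₂²) = √(0.0024960016 + 0.0003186225) = 0.05305.
z* for 95% confidence is 1.960, so the margin of error is 1.960 × 0.05305 = 0.10398.
Point estimate p̂₁ − p̂₂ = 0.5200 − 0.2599 = 0.2601.
0.2601 ± 0.10398 → (0.156, 0.364).

(0.156, 0.364)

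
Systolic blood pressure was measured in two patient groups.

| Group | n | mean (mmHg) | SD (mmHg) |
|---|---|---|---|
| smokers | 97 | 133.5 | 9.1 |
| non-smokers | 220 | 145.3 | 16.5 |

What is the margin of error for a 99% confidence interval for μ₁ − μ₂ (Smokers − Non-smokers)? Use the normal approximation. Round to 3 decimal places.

3.725

Standard errors of each mean: 9.1/√97 = 0.9240 and 16.5/√220 = 1.1124.
SE(x̄₁ − x̄₂) = √(0.9240² + 1.1124²) = 1.4461 for independent samples with unequal variances.
With z* = 2.576, the margin is 2.576 × 1.4461 = 3.7252.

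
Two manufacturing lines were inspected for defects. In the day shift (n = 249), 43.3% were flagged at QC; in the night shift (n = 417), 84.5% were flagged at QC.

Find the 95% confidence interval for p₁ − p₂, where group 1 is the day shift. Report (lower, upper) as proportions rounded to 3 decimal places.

Each SE is √(p̂(1−p̂)/n): √(0.4330·0.5670/249) = 0.03140 and √(0.8450·0.1550/417) = 0.01772.
SE(p̂₁ − p̂₂) = √(SE₁² + SE₂²) = √(0.00098596 + 0.0003139984) = 0.03605, since the two samples are independent.
At 95% confidence z* = 1.960; margin = 1.960 × 0.03605 = 0.07066.
The difference is 0.4330 − 0.8450 = -0.4120, so the interval is -0.4120 ± 0.07066 = (-0.483, -0.341).

(-0.483, -0.341)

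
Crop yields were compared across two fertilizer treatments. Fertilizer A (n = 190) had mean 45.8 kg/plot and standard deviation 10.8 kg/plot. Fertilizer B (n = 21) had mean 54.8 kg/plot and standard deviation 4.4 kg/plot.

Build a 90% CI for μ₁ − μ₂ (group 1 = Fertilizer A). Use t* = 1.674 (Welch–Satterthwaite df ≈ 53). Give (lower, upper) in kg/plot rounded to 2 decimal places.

(-11.07, -6.93)

Per-group SEs: s₁/√n₁ = 10.8/√190 = 0.7835, s₂/√n₂ = 4.4/√21 = 0.9602.
Unpooled SE of the difference: √(0.61387225 + 0.92198404) = 1.2393.
Margin of error = t* · SE = 1.674 × 1.2393 = 2.0746.
x̄₁ − x̄₂ = 45.8 − 54.8 = -9.0000.
CI: -9.0000 ± 2.0746 = (-11.07, -6.93).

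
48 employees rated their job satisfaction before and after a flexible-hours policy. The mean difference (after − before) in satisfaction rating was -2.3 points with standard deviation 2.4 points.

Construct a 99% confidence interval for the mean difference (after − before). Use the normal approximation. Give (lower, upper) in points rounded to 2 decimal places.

This is a matched-pairs design, so SE = s_d/√n = 2.4/√48 = 0.3464.
Margin = 2.576 × 0.3464 = 0.8923; the interval is -2.3 ± 0.8923 = (-3.19, -1.41).

(-3.19, -1.41)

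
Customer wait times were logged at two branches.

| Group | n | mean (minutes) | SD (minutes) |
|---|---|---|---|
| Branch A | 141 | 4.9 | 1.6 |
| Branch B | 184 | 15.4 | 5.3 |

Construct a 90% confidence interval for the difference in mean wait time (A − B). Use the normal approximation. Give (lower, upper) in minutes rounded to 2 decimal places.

(-11.18, -9.82)

Standard errors of each mean: 1.6/√141 = 0.1347 and 5.3/√184 = 0.3907.
SE(x̄₁ − x̄₂) = √(0.1347² + 0.3907²) = 0.4133 for independent samples with unequal variances.
With z* = 1.645, the margin is 1.645 × 0.4133 = 0.6799.
x̄₁ − x̄₂ = 4.9 − 15.4 = -10.5000; the interval is -10.5000 ± 0.6799 = (-11.18, -9.82).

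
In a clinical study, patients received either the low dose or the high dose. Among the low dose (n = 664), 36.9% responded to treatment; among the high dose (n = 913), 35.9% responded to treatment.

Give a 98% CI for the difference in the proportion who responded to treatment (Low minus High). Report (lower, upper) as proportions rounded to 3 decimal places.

(-0.047, 0.067)

SE₁ = √(p̂₁(1−p̂₁)/n₁) = √(0.3690·0.6310/664) = 0.01873; SE₂ = √(0.3590·0.6410/913) = 0.01588.
Independent samples: SE of the difference = √(SE₁² + SE₂²) = √(0.0003508129 + 0.0002521744) = 0.02456.
z* for 98% confidence is 2.326, so the margin of error is 2.326 × 0.02456 = 0.05713.
Point estimate p̂₁ − p̂₂ = 0.3690 − 0.3590 = 0.0100.
0.0100 ± 0.05713 → (-0.047, 0.067).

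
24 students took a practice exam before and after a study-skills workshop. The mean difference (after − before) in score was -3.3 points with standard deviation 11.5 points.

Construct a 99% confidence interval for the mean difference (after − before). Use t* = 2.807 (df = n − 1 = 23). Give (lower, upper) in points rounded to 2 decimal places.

(-9.89, 3.29)

This is a matched-pairs design, so SE = s_d/√n = 11.5/√24 = 2.3474.
Margin = 2.807 × 2.3474 = 6.5892; the interval is -3.3 ± 6.5892 = (-9.89, 3.29).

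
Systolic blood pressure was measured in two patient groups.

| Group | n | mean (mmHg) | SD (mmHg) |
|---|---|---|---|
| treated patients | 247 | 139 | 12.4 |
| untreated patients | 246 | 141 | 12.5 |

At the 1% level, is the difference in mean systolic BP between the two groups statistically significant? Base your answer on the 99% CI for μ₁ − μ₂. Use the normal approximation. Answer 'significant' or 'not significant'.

not significant

Per-group SEs: s₁/√n₁ = 12.4/√247 = 0.7890, s₂/√n₂ = 12.5/√246 = 0.7970.
Unpooled SE of the difference: √(0.622521 + 0.635209) = 1.1215.
Margin of error = z* · SE = 2.576 × 1.1215 = 2.8890.
x̄₁ − x̄₂ = 139 − 141 = -2.0000.
CI: -2.0000 ± 2.8890 = (-4.8890, 0.8890).
The interval (-4.8890, 0.8890) contains 0, so the difference is not significant.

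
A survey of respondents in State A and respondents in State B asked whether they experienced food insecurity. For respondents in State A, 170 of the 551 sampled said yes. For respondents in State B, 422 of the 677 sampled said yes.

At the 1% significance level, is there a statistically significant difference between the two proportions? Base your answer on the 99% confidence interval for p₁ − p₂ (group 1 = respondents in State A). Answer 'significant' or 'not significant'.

Sample proportions: 170/551 = 0.3085, 422/677 = 0.6233.
Each SE is √(p̂(1−p̂)/n): √(0.3085·0.6915/551) = 0.01968 and √(0.6233·0.3767/677) = 0.01862.
SE(p̂₁ − p̂₂) = √(SE₁² + SE₂²) = √(0.0003873024 + 0.0003467044) = 0.02709, since the two samples are independent.
At 99% confidence z* = 2.576; margin = 2.576 × 0.02709 = 0.06978.
The difference is 0.3085 − 0.6233 = -0.3148, so the interval is -0.3148 ± 0.06978 = (-0.38458, -0.24502).
The interval (-0.38458, -0.24502) does not contain 0, so the difference is significant.

significant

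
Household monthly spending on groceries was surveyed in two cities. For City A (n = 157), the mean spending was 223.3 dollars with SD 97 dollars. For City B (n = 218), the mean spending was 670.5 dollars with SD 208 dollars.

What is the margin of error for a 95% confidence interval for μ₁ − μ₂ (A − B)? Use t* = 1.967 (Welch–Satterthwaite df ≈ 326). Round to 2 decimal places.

31.62

SE₁ = s₁/√n₁ = 97/√157 = 7.7414; SE₂ = 208/√218 = 14.0875.
Independent samples, unequal variances: SE_diff = √(SE₁² + SE₂²) = √(59.92927396 + 198.45765625) = 16.0744.
t* = 1.967, so margin of error = 1.967 × 16.0744 = 31.6183.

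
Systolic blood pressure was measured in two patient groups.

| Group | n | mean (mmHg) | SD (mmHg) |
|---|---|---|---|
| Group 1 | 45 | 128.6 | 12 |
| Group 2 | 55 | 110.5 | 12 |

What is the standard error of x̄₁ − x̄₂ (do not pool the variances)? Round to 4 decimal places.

2.4121

Standard errors of each mean: 12/√45 = 1.7889 and 12/√55 = 1.6181.
SE(x̄₁ − x̄₂) = √(1.7889² + 1.6181²) = 2.4121 for independent samples with unequal variances.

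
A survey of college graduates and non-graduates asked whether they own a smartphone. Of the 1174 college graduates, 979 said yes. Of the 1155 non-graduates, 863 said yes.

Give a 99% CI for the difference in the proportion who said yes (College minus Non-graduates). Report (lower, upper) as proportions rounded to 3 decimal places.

(0.043, 0.130)

First, p̂₁ = 979/1174 = 0.8339; p̂₂ = 863/1155 = 0.7472.
The two standard errors are √(0.8339×0.1661/1174) = 0.01086 and √(0.7472×0.2528/1155) = 0.01279.
Because the samples are independent, SE_diff = √(0.01086² + 0.01279²) = 0.01678.
Using z* = 2.576 for 99%, ME = 2.576 × 0.01678 = 0.04323.
p̂₁ − p̂₂ = 0.0867; interval 0.0867 ± 0.04323 gives (0.043, 0.130).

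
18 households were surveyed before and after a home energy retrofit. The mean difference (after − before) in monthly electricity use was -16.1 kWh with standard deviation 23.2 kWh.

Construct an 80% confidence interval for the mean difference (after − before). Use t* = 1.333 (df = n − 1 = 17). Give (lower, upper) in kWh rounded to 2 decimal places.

Paired design: SE = s_d/√n = 23.2/√18 = 5.4683.
t* = 1.333; margin of error = 1.333 × 5.4683 = 7.2892.
-16.1 ± 7.2892 → (-23.39, -8.81).

(-23.39, -8.81)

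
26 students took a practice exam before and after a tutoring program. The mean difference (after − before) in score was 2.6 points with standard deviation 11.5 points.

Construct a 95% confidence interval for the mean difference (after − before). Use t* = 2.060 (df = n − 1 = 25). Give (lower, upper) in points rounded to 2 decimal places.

(-2.05, 7.25)

This is a matched-pairs design, so SE = s_d/√n = 11.5/√26 = 2.2553.
Margin = 2.060 × 2.2553 = 4.6459; the interval is 2.6 ± 4.6459 = (-2.05, 7.25).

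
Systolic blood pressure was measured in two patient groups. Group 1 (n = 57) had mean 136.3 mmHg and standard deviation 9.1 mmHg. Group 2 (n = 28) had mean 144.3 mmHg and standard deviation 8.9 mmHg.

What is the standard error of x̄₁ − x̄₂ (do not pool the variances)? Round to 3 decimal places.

2.069

Standard errors of each mean: 9.1/√57 = 1.2053 and 8.9/√28 = 1.6819.
SE(x̄₁ − x̄₂) = √(1.2053² + 1.6819²) = 2.0692 for independent samples with unequal variances.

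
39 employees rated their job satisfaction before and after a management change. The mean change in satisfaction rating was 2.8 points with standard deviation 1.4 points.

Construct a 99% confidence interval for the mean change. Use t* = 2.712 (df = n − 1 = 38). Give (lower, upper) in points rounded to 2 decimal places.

Paired design: SE = s_d/√n = 1.4/√39 = 0.2242.
t* = 2.712; margin of error = 2.712 × 0.2242 = 0.6080.
2.8 ± 0.6080 → (2.19, 3.41).

(2.19, 3.41)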